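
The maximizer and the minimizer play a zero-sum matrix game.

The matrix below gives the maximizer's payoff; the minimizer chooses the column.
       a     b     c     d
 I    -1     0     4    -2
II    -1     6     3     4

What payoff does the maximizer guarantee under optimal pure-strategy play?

Row minima: -2, -1 → the maximizer's maximin is -1.
Column maxima: -1, 6, 4, 4 → the minimizer's minimax is -1.
They coincide at (II, a), so the value is -1.

-1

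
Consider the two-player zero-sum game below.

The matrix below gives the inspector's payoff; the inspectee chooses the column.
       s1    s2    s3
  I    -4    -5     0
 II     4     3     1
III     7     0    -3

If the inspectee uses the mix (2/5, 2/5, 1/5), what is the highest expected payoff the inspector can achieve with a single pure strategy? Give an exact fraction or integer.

I: (-4)·(2/5) + (-5)·(2/5) + (0)·(1/5) = -18/5.
II: (4)·(2/5) + (3)·(2/5) + (1)·(1/5) = 3.
III: (7)·(2/5) + (0)·(2/5) + (-3)·(1/5) = 11/5.
The best pure response is II with expected payoff 3.

3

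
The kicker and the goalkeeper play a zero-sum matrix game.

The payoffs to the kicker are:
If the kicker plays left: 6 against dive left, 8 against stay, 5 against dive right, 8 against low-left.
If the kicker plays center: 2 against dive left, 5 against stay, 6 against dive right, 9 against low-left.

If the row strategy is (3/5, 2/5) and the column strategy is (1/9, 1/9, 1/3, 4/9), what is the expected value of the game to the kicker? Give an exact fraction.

Against (1/9, 1/9, 1/3, 4/9), each row's expected payoff is left: 61/9; center: 61/9.
Taking the (3/5, 2/5)-weighted average: (3/5)·(61/9) + (2/5)·(61/9) = 61/9.

61/9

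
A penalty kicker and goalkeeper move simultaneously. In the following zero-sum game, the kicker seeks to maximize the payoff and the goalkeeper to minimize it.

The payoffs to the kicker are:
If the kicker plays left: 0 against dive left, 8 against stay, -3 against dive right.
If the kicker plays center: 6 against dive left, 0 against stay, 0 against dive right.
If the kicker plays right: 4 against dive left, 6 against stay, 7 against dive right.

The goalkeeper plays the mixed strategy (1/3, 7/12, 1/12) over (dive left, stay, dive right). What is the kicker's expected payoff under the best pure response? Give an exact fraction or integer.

left: (0)·(1/3) + (8)·(7/12) + (-3)·(1/12) = 53/12.
center: (6)·(1/3) + (0)·(7/12) + (0)·(1/12) = 2.
right: (4)·(1/3) + (6)·(7/12) + (7)·(1/12) = 65/12.
The best pure response is right with expected payoff 65/12.

65/12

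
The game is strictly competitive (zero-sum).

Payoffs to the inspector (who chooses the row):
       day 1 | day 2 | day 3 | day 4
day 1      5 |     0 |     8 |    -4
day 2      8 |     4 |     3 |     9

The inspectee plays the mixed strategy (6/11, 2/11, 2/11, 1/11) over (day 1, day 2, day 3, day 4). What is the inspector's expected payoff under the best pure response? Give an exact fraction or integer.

71/11

day 1: (5)·(6/11) + (0)·(2/11) + (8)·(2/11) + (-4)·(1/11) = 42/11.
day 2: (8)·(6/11) + (4)·(2/11) + (3)·(2/11) + (9)·(1/11) = 71/11.
The best pure response is day 2 with expected payoff 71/11.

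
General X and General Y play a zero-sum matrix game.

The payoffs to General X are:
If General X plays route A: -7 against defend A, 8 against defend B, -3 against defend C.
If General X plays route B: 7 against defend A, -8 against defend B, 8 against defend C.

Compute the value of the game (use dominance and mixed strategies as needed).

Column defend C is strictly dominated by defend A for General Y (it gives General X more in every row).
The remaining 2×2 game on (route A, route B) × (defend A, defend B) has no saddle point. Let General X play route A with probability p; indifference gives −7p + 7(1−p) = 8p − 8(1−p), so p = 1/2.
Similarly General Y's optimal q on defend A is 8/15, and the value is -7·(8/15) + (8)·(7/15) = 0.

0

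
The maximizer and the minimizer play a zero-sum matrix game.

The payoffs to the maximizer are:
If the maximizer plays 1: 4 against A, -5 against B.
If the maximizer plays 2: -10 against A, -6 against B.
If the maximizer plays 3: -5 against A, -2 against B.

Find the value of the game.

-11/4

Row 2 is strictly dominated by row 3, so the maximizer never plays it.
The remaining 2×2 game on (1, 3) × (A, B) has no saddle point. Let the maximizer play 1 with probability p; indifference gives 4p − 5(1−p) = −5p − 2(1−p), so p = 1/4.
Similarly the minimizer's optimal q on A is 1/4, and the value is 4·(1/4) + (-5)·(3/4) = -11/4.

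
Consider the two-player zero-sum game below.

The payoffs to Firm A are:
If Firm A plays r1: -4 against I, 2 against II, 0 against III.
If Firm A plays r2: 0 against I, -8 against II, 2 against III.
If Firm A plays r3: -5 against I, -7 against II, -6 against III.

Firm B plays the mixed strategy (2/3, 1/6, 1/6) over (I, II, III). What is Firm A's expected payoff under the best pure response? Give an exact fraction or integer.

r1: (-4)·(2/3) + (2)·(1/6) + (0)·(1/6) = -7/3.
r2: (0)·(2/3) + (-8)·(1/6) + (2)·(1/6) = -1.
r3: (-5)·(2/3) + (-7)·(1/6) + (-6)·(1/6) = -11/2.
The best pure response is r2 with expected payoff -1.

-1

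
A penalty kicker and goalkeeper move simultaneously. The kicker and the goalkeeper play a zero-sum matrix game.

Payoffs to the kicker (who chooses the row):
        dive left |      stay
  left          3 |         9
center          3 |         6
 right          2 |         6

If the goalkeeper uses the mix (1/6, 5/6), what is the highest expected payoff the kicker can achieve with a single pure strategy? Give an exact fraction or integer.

left: (3)·(1/6) + (9)·(5/6) = 8.
center: (3)·(1/6) + (6)·(5/6) = 11/2.
right: (2)·(1/6) + (6)·(5/6) = 16/3.
The best pure response is left with expected payoff 8.

8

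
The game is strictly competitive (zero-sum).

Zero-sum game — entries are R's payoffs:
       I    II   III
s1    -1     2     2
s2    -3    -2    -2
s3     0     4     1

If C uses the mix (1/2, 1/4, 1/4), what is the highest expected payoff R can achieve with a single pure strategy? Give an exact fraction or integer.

5/4

s1: (-1)·(1/2) + (2)·(1/4) + (2)·(1/4) = 1/2.
s2: (-3)·(1/2) + (-2)·(1/4) + (-2)·(1/4) = -5/2.
s3: (0)·(1/2) + (4)·(1/4) + (1)·(1/4) = 5/4.
The best pure response is s3 with expected payoff 5/4.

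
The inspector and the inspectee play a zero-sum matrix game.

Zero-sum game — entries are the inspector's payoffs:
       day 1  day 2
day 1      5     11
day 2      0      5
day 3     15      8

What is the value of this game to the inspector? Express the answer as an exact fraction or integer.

125/13

Row day 2 is strictly dominated by row day 1, so the inspector never plays it.
The remaining 2×2 game on (day 1, day 3) × (day 1, day 2) has no saddle point. Let the inspector play day 1 with probability p; indifference gives 5p + 15(1−p) = 11p + 8(1−p), so p = 7/13.
Similarly the inspectee's optimal q on day 1 is 3/13, and the value is 5·(3/13) + (11)·(10/13) = 125/13.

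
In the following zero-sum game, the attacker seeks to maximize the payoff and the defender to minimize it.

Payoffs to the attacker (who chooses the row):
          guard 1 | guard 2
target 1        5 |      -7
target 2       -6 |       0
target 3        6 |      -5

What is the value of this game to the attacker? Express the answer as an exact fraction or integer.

-30/17

Row target 1 is strictly dominated by row target 3, so the attacker never plays it.
The remaining 2×2 game on (target 2, target 3) × (guard 1, guard 2) has no saddle point. Let the attacker play target 2 with probability p; indifference gives −6p + 6(1−p) = −5(1−p), so p = 11/17.
Similarly the defender's optimal q on guard 1 is 5/17, and the value is -6·(5/17) + (0)·(12/17) = -30/17.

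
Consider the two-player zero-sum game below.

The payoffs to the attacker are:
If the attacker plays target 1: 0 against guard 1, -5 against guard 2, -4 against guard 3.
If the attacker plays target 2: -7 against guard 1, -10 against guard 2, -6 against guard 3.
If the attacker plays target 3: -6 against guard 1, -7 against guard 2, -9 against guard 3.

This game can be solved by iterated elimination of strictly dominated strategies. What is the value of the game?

Row target 2 is strictly dominated by row target 1 (0>-7, -5>-10, -4>-6); eliminate target 2.
Row target 3 is strictly dominated by row target 1 (0>-6, -5>-7, -4>-9); eliminate target 3.
Column guard 1 is strictly dominated by guard 2 for the defender (-5<0); eliminate guard 1.
Column guard 3 is strictly dominated by guard 2 for the defender (-5<-4); eliminate guard 3.
Only (target 1, guard 2) remains, with payoff -5.

-5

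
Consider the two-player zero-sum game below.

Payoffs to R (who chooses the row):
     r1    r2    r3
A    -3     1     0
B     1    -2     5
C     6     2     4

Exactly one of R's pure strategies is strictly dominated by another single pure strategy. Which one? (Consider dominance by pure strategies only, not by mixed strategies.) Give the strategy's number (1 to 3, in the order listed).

Compare A with C: 6 > -3, 2 > 1, 4 > 0.
So C strictly dominates A for R; A is strictly dominated.

1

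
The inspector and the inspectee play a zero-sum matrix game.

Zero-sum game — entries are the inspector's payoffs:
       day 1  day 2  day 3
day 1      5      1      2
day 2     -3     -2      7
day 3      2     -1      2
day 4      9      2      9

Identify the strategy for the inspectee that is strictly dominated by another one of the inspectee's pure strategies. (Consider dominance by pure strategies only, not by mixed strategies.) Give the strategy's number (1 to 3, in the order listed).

The inspectee prefers columns that give the inspector less. Compare day 3 with day 2: 1 < 2, -2 < 7, -1 < 2, 2 < 9.
So day 2 strictly dominates day 3 for the inspectee; day 3 is strictly dominated.

3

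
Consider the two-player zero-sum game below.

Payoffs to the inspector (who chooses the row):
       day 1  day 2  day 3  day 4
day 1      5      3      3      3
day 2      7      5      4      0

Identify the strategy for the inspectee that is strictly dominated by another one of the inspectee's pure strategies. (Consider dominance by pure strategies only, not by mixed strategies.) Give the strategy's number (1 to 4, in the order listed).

1

The inspectee prefers columns that give the inspector less. Compare day 1 with day 2: 3 < 5, 5 < 7.
So day 2 strictly dominates day 1 for the inspectee; day 1 is strictly dominated.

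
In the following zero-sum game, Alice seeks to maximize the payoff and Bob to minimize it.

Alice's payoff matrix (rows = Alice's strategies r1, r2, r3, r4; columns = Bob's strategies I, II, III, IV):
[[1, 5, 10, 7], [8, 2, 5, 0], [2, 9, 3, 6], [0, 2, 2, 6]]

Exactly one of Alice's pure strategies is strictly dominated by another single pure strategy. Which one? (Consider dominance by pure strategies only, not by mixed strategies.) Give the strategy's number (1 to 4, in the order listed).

4

Compare r4 with r1: 1 > 0, 5 > 2, 10 > 2, 7 > 6.
So r1 strictly dominates r4 for Alice; r4 is strictly dominated.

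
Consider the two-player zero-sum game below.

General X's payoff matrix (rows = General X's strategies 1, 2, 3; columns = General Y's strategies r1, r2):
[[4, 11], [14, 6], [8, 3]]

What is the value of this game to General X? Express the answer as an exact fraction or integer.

26/3

Row 3 is strictly dominated by row 2, so General X never plays it.
The remaining 2×2 game on (1, 2) × (r1, r2) has no saddle point. Let General X play 1 with probability p; indifference gives 4p + 14(1−p) = 11p + 6(1−p), so p = 8/15.
Similarly General Y's optimal q on r1 is 1/3, and the value is 4·(1/3) + (11)·(2/3) = 26/3.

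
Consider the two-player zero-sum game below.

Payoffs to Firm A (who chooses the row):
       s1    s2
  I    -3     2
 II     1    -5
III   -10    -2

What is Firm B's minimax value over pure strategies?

1

The worst case (largest entry) in each column is s1: 1, s2: 2.
The best (smallest) of these is 1.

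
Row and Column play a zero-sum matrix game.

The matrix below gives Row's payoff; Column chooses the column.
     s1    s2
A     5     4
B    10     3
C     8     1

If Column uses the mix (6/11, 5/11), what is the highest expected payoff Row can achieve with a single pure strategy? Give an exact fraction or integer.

A: (5)·(6/11) + (4)·(5/11) = 50/11.
B: (10)·(6/11) + (3)·(5/11) = 75/11.
C: (8)·(6/11) + (1)·(5/11) = 53/11.
The best pure response is B with expected payoff 75/11.

75/11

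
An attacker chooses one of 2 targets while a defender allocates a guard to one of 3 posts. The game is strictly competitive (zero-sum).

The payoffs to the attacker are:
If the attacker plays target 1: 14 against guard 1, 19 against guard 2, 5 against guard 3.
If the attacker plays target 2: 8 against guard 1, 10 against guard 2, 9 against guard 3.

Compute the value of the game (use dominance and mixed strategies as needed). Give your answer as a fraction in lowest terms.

Column guard 2 is strictly dominated by guard 1 for the defender (it gives the attacker more in every row).
The remaining 2×2 game on (target 1, target 2) × (guard 1, guard 3) has no saddle point. Let the attacker play target 1 with probability p; indifference gives 14p + 8(1−p) = 5p + 9(1−p), so p = 1/10.
Similarly the defender's optimal q on guard 1 is 2/5, and the value is 14·(2/5) + (5)·(3/5) = 43/5.

43/5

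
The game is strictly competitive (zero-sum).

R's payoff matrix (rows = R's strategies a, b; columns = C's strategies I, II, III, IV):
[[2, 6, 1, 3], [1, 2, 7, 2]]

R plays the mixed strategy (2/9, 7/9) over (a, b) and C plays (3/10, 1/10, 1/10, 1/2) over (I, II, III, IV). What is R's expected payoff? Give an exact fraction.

Against (3/10, 1/10, 1/10, 1/2), each row's expected payoff is a: 14/5; b: 11/5.
Taking the (2/9, 7/9)-weighted average: (2/9)·(14/5) + (7/9)·(11/5) = 7/3.

7/3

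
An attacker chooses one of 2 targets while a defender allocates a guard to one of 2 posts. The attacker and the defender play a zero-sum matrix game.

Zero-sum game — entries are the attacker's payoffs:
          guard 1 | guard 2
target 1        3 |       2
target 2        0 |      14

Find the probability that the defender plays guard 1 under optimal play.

Row minima are 2 and 0, so the attacker's maximin is 2; column maxima are 3 and 14, so the defender's minimax is 3. These differ, so the equilibrium is in mixed strategies.
Let the defender play guard 1 with probability q. The attacker is indifferent when 3q + 2(1−q) = 14(1−q), giving q = 4/5.

4/5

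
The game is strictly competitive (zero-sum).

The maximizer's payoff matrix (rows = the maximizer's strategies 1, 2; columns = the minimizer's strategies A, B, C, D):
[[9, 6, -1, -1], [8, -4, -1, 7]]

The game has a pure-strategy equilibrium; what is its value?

-1

Row minima: -1, -4 → the maximizer's maximin is -1.
Column maxima: 9, 6, -1, 7 → the minimizer's minimax is -1.
They coincide at (1, C), so the value is -1.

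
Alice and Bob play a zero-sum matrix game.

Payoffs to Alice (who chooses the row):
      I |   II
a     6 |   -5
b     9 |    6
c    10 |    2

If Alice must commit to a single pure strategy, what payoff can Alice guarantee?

The worst-case payoff for each row is a: -5, b: 6, c: 2.
The best of these is 6.

6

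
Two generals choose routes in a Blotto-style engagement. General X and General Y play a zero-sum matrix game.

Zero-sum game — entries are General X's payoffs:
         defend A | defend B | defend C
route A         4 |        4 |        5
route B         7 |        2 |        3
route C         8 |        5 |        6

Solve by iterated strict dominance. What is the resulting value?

5

Row route B is strictly dominated by row route C (8>7, 5>2, 6>3); eliminate route B.
Row route A is strictly dominated by row route C (8>4, 5>4, 6>5); eliminate route A.
Column defend A is strictly dominated by defend B for General Y (5<8); eliminate defend A.
Column defend C is strictly dominated by defend B for General Y (5<6); eliminate defend C.
Only (route C, defend B) remains, with payoff 5.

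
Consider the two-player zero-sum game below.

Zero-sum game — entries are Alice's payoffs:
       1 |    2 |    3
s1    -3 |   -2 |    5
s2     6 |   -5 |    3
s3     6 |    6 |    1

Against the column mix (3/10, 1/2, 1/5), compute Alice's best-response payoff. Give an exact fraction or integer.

5

s1: (-3)·(3/10) + (-2)·(1/2) + (5)·(1/5) = -9/10.
s2: (6)·(3/10) + (-5)·(1/2) + (3)·(1/5) = -1/10.
s3: (6)·(3/10) + (6)·(1/2) + (1)·(1/5) = 5.
The best pure response is s3 with expected payoff 5.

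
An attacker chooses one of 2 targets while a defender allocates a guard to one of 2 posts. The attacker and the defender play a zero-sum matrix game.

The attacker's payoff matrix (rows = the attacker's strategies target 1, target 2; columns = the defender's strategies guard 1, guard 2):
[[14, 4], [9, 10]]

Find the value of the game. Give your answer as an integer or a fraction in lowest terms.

104/11

Row minima are 4 and 9, so the attacker's maximin is 9; column maxima are 14 and 10, so the defender's minimax is 10. These differ, so the equilibrium is in mixed strategies.
Let the attacker play target 1 with probability p. The defender is indifferent when 14p + 9(1−p) = 4p + 10(1−p), giving p = 1/11.
Let the defender play guard 1 with probability q. The attacker is indifferent when 14q + 4(1−q) = 9q + 10(1−q), giving q = 6/11.
The value is 14·(6/11) + (4)·(5/11) = 104/11.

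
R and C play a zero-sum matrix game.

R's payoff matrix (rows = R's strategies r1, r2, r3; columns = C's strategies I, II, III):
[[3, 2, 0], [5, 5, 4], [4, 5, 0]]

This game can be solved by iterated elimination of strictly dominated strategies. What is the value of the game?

4

Row r1 is strictly dominated by row r2 (5>3, 5>2, 4>0); eliminate r1.
Column II is strictly dominated by III for C (4<5, 0<5); eliminate II.
Row r3 is strictly dominated by row r2 (5>4, 4>0); eliminate r3.
Column I is strictly dominated by III for C (4<5); eliminate I.
Only (r2, III) remains, with payoff 4.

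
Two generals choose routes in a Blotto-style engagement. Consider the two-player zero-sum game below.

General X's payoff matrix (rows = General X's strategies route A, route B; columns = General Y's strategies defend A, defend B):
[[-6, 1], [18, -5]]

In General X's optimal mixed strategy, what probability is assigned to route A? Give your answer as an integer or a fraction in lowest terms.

23/30

Row minima are -6 and -5, so General X's maximin is -5; column maxima are 18 and 1, so General Y's minimax is 1. These differ, so the equilibrium is in mixed strategies.
Let General X play route A with probability p. General Y is indifferent when −6p + 18(1−p) = p − 5(1−p), giving p = 23/30.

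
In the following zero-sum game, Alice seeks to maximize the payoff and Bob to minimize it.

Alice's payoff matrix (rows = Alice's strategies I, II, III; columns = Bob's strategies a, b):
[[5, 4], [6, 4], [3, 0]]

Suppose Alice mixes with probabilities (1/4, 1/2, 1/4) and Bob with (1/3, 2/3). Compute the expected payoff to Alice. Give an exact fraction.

Against (1/3, 2/3), each row's expected payoff is I: 13/3; II: 14/3; III: 1.
Taking the (1/4, 1/2, 1/4)-weighted average: (1/4)·(13/3) + (1/2)·(14/3) + (1/4)·(1) = 11/3.

11/3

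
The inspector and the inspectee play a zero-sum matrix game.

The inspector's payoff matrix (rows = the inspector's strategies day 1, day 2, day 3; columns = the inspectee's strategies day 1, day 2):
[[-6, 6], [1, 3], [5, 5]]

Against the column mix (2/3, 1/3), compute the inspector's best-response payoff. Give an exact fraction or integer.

5

day 1: (-6)·(2/3) + (6)·(1/3) = -2.
day 2: (1)·(2/3) + (3)·(1/3) = 5/3.
day 3: (5)·(2/3) + (5)·(1/3) = 5.
The best pure response is day 3 with expected payoff 5.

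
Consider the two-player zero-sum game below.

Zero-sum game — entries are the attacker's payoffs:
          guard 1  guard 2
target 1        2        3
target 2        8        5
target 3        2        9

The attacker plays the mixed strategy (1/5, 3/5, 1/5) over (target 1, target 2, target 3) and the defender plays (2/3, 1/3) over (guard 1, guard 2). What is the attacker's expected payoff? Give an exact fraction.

83/15

Against (2/3, 1/3), each row's expected payoff is target 1: 7/3; target 2: 7; target 3: 13/3.
Taking the (1/5, 3/5, 1/5)-weighted average: (1/5)·(7/3) + (3/5)·(7) + (1/5)·(13/3) = 83/15.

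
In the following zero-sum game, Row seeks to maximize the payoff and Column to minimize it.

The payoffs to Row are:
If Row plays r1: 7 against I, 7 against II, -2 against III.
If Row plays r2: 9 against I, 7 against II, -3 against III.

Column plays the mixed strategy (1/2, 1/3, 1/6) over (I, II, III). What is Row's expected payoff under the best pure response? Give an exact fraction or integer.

19/3

r1: (7)·(1/2) + (7)·(1/3) + (-2)·(1/6) = 11/2.
r2: (9)·(1/2) + (7)·(1/3) + (-3)·(1/6) = 19/3.
The best pure response is r2 with expected payoff 19/3.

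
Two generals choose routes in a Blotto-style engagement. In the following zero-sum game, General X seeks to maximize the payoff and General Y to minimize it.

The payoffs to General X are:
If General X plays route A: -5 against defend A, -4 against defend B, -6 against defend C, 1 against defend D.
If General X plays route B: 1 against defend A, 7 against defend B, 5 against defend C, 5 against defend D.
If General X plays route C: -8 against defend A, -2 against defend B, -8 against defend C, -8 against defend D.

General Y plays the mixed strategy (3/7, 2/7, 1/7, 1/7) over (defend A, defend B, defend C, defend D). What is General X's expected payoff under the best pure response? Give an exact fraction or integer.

27/7

route A: (-5)·(3/7) + (-4)·(2/7) + (-6)·(1/7) + (1)·(1/7) = -4.
route B: (1)·(3/7) + (7)·(2/7) + (5)·(1/7) + (5)·(1/7) = 27/7.
route C: (-8)·(3/7) + (-2)·(2/7) + (-8)·(1/7) + (-8)·(1/7) = -44/7.
The best pure response is route B with expected payoff 27/7.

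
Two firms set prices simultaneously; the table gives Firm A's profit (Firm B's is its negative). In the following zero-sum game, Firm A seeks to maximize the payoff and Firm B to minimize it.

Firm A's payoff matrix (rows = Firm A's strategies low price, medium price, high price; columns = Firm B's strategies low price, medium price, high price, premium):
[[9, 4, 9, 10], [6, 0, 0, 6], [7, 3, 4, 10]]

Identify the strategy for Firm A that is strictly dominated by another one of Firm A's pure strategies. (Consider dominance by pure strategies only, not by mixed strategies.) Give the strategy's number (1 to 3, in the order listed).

Compare medium price with low price: 9 > 6, 4 > 0, 9 > 0, 10 > 6.
So low price strictly dominates medium price for Firm A; medium price is strictly dominated.

2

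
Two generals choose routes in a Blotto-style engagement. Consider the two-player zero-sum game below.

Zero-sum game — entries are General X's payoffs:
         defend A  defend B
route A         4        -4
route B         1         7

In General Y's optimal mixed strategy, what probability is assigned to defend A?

Row minima are -4 and 1, so General X's maximin is 1; column maxima are 4 and 7, so General Y's minimax is 4. These differ, so the equilibrium is in mixed strategies.
Let General Y play defend A with probability q. General X is indifferent when 4q − 4(1−q) = q + 7(1−q), giving q = 11/14.

11/14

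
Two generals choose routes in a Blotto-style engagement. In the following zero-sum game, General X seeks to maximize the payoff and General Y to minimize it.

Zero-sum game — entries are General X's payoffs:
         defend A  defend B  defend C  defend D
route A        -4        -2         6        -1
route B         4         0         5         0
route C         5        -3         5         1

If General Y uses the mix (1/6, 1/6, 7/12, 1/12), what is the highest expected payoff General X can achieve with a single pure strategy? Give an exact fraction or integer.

43/12

route A: (-4)·(1/6) + (-2)·(1/6) + (6)·(7/12) + (-1)·(1/12) = 29/12.
route B: (4)·(1/6) + (0)·(1/6) + (5)·(7/12) + (0)·(1/12) = 43/12.
route C: (5)·(1/6) + (-3)·(1/6) + (5)·(7/12) + (1)·(1/12) = 10/3.
The best pure response is route B with expected payoff 43/12.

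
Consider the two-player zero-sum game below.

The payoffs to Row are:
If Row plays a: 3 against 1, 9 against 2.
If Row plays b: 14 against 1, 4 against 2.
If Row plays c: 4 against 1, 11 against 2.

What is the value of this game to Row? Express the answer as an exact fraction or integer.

138/17

Row a is strictly dominated by row c, so Row never plays it.
The remaining 2×2 game on (b, c) × (1, 2) has no saddle point. Let Row play b with probability p; indifference gives 14p + 4(1−p) = 4p + 11(1−p), so p = 7/17.
Similarly Column's optimal q on 1 is 7/17, and the value is 14·(7/17) + (4)·(10/17) = 138/17.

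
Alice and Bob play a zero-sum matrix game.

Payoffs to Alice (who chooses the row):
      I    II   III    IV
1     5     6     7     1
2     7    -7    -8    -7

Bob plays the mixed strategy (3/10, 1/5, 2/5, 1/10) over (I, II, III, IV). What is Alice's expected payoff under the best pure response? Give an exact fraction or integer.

1: (5)·(3/10) + (6)·(1/5) + (7)·(2/5) + (1)·(1/10) = 28/5.
2: (7)·(3/10) + (-7)·(1/5) + (-8)·(2/5) + (-7)·(1/10) = -16/5.
The best pure response is 1 with expected payoff 28/5.

28/5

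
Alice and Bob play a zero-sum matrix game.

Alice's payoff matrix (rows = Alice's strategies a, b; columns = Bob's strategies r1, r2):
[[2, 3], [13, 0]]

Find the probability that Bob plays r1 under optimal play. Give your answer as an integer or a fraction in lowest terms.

Row minima are 2 and 0, so Alice's maximin is 2; column maxima are 13 and 3, so Bob's minimax is 3. These differ, so the equilibrium is in mixed strategies.
Let Bob play r1 with probability q. Alice is indifferent when 2q + 3(1−q) = 13q, giving q = 3/14.

3/14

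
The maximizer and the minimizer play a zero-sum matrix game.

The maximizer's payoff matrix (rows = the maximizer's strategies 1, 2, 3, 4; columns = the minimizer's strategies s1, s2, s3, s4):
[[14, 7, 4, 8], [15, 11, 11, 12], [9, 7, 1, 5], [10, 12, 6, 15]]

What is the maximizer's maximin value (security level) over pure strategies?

The worst-case payoff for each row is 1: 4, 2: 11, 3: 1, 4: 6.
The best of these is 11.

11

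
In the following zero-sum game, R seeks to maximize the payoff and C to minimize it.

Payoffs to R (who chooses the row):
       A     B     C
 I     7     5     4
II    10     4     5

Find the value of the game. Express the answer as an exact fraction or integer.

9/2

Column A is strictly dominated by C for C (it gives R more in every row).
The remaining 2×2 game on (I, II) × (B, C) has no saddle point. Let R play I with probability p; indifference gives 5p + 4(1−p) = 4p + 5(1−p), so p = 1/2.
Similarly C's optimal q on B is 1/2, and the value is 5·(1/2) + (4)·(1/2) = 9/2.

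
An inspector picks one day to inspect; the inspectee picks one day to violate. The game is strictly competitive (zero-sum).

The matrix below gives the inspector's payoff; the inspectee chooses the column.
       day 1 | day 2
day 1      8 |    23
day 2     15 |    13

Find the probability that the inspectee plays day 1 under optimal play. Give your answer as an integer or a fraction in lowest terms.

10/17

Row minima are 8 and 13, so the inspector's maximin is 13; column maxima are 15 and 23, so the inspectee's minimax is 15. These differ, so the equilibrium is in mixed strategies.
Let the inspectee play day 1 with probability q. The inspector is indifferent when 8q + 23(1−q) = 15q + 13(1−q), giving q = 10/17.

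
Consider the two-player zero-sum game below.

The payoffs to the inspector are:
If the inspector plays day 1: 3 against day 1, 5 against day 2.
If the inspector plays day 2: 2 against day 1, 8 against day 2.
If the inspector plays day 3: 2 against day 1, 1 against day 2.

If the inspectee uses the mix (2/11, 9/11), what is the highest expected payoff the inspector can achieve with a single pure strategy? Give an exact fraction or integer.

76/11

day 1: (3)·(2/11) + (5)·(9/11) = 51/11.
day 2: (2)·(2/11) + (8)·(9/11) = 76/11.
day 3: (2)·(2/11) + (1)·(9/11) = 13/11.
The best pure response is day 2 with expected payoff 76/11.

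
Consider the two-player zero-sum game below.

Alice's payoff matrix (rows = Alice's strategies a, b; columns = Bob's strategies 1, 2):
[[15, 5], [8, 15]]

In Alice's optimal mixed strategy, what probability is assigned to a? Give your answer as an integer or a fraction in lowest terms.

7/17

Row minima are 5 and 8, so Alice's maximin is 8; column maxima are 15 and 15, so Bob's minimax is 15. These differ, so the equilibrium is in mixed strategies.
Let Alice play a with probability p. Bob is indifferent when 15p + 8(1−p) = 5p + 15(1−p), giving p = 7/17.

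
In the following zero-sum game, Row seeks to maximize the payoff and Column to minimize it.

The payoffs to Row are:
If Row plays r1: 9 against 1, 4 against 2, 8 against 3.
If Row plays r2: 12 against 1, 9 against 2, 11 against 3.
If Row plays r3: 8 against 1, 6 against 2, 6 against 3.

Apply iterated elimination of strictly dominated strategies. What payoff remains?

Row r1 is strictly dominated by row r2 (12>9, 9>4, 11>8); eliminate r1.
Column 1 is strictly dominated by 2 for Column (9<12, 6<8); eliminate 1.
Row r3 is strictly dominated by row r2 (9>6, 11>6); eliminate r3.
Column 3 is strictly dominated by 2 for Column (9<11); eliminate 3.
Only (r2, 2) remains, with payoff 9.

9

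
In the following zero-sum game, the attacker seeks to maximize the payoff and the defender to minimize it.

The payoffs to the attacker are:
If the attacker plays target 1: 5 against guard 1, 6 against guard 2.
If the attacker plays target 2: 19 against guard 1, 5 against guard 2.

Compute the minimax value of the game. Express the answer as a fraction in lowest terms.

89/15

Row minima are 5 and 5, so the attacker's maximin is 5; column maxima are 19 and 6, so the defender's minimax is 6. These differ, so the equilibrium is in mixed strategies.
Let the attacker play target 1 with probability p. The defender is indifferent when 5p + 19(1−p) = 6p + 5(1−p), giving p = 14/15.
Let the defender play guard 1 with probability q. The attacker is indifferent when 5q + 6(1−q) = 19q + 5(1−q), giving q = 1/15.
The value is 5·(1/15) + (6)·(14/15) = 89/15.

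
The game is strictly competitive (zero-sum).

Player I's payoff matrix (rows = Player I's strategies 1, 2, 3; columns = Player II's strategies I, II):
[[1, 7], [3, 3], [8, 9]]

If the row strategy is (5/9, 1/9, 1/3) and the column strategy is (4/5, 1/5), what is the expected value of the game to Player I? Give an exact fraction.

193/45

Against (4/5, 1/5), each row's expected payoff is 1: 11/5; 2: 3; 3: 41/5.
Taking the (5/9, 1/9, 1/3)-weighted average: (5/9)·(11/5) + (1/9)·(3) + (1/3)·(41/5) = 193/45.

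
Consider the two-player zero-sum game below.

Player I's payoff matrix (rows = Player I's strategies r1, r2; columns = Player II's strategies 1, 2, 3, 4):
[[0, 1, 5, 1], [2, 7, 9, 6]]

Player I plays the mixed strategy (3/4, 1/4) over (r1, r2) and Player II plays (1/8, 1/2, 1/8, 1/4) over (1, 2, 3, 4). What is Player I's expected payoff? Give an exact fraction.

21/8

Against (1/8, 1/2, 1/8, 1/4), each row's expected payoff is r1: 11/8; r2: 51/8.
Taking the (3/4, 1/4)-weighted average: (3/4)·(11/8) + (1/4)·(51/8) = 21/8.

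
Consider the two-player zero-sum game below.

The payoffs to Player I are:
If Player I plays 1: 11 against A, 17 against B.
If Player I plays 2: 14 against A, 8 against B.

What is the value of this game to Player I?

Row minima are 11 and 8, so Player I's maximin is 11; column maxima are 14 and 17, so Player II's minimax is 14. These differ, so the equilibrium is in mixed strategies.
Let Player I play 1 with probability p. Player II is indifferent when 11p + 14(1−p) = 17p + 8(1−p), giving p = 1/2.
Let Player II play A with probability q. Player I is indifferent when 11q + 17(1−q) = 14q + 8(1−q), giving q = 3/4.
The value is 11·(3/4) + (17)·(1/4) = 25/2.

25/2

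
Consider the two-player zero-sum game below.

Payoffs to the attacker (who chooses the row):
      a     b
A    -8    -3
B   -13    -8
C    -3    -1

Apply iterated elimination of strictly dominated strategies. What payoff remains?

Column b is strictly dominated by a for the defender (-8<-3, -13<-8, -3<-1); eliminate b.
Row A is strictly dominated by row C (-3>-8); eliminate A.
Row B is strictly dominated by row C (-3>-13); eliminate B.
Only (C, a) remains, with payoff -3.

-3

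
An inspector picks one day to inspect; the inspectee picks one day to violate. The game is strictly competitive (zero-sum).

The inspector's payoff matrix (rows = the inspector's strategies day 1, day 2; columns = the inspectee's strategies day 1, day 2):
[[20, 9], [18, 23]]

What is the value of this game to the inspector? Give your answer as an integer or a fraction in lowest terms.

149/8

Row minima are 9 and 18, so the inspector's maximin is 18; column maxima are 20 and 23, so the inspectee's minimax is 20. These differ, so the equilibrium is in mixed strategies.
Let the inspector play day 1 with probability p. The inspectee is indifferent when 20p + 18(1−p) = 9p + 23(1−p), giving p = 5/16.
Let the inspectee play day 1 with probability q. The inspector is indifferent when 20q + 9(1−q) = 18q + 23(1−q), giving q = 7/8.
The value is 20·(7/8) + (9)·(1/8) = 149/8.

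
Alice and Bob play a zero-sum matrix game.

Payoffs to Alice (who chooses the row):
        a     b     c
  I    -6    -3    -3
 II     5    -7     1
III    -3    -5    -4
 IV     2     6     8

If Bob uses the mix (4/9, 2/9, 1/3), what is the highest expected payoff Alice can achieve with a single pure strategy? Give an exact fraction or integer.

44/9

I: (-6)·(4/9) + (-3)·(2/9) + (-3)·(1/3) = -13/3.
II: (5)·(4/9) + (-7)·(2/9) + (1)·(1/3) = 1.
III: (-3)·(4/9) + (-5)·(2/9) + (-4)·(1/3) = -34/9.
IV: (2)·(4/9) + (6)·(2/9) + (8)·(1/3) = 44/9.
The best pure response is IV with expected payoff 44/9.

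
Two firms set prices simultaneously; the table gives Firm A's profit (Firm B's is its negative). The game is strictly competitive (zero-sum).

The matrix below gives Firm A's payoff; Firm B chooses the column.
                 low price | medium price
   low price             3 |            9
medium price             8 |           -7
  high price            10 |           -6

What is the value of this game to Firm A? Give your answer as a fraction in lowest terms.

Row medium price is strictly dominated by row high price, so Firm A never plays it.
The remaining 2×2 game on (low price, high price) × (low price, medium price) has no saddle point. Let Firm A play low price with probability p; indifference gives 3p + 10(1−p) = 9p − 6(1−p), so p = 8/11.
Similarly Firm B's optimal q on low price is 15/22, and the value is 3·(15/22) + (9)·(7/22) = 54/11.

54/11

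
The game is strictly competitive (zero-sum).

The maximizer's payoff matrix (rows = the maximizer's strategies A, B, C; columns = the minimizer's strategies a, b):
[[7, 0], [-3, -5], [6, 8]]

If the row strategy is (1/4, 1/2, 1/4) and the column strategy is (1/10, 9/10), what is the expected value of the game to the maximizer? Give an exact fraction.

Against (1/10, 9/10), each row's expected payoff is A: 7/10; B: -24/5; C: 39/5.
Taking the (1/4, 1/2, 1/4)-weighted average: (1/4)·(7/10) + (1/2)·(-24/5) + (1/4)·(39/5) = -11/40.

-11/40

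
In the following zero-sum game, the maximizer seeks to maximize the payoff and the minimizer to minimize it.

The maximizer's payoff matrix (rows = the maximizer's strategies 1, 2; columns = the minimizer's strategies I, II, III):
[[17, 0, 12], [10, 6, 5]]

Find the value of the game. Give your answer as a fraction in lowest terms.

Column I is strictly dominated by III for the minimizer (it gives the maximizer more in every row).
The remaining 2×2 game on (1, 2) × (II, III) has no saddle point. Let the maximizer play 1 with probability p; indifference gives 6(1−p) = 12p + 5(1−p), so p = 1/13.
Similarly the minimizer's optimal q on II is 7/13, and the value is 0·(7/13) + (12)·(6/13) = 72/13.

72/13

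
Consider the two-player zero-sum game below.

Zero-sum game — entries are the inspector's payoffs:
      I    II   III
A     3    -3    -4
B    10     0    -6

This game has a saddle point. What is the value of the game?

Row minima: -4, -6 → the inspector's maximin is -4.
Column maxima: 10, 0, -4 → the inspectee's minimax is -4.
They coincide at (A, III), so the value is -4.

-4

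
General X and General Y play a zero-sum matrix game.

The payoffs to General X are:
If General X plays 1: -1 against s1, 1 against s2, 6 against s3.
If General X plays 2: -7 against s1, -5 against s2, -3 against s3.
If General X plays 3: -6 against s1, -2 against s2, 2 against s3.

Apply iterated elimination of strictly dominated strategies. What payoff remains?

-1

Column s2 is strictly dominated by s1 for General Y (-1<1, -7<-5, -6<-2); eliminate s2.
Row 3 is strictly dominated by row 1 (-1>-6, 6>2); eliminate 3.
Row 2 is strictly dominated by row 1 (-1>-7, 6>-3); eliminate 2.
Column s3 is strictly dominated by s1 for General Y (-1<6); eliminate s3.
Only (1, s1) remains, with payoff -1.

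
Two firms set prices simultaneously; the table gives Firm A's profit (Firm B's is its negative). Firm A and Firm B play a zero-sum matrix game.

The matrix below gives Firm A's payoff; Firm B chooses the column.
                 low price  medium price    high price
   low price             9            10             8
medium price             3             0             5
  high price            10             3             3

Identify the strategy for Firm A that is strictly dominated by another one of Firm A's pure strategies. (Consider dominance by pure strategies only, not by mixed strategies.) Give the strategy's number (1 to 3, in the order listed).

Compare medium price with low price: 9 > 3, 10 > 0, 8 > 5.
So low price strictly dominates medium price for Firm A; medium price is strictly dominated.

2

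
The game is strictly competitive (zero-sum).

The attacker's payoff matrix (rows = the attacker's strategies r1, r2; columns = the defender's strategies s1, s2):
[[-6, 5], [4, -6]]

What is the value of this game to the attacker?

-16/21

Row minima are -6 and -6, so the attacker's maximin is -6; column maxima are 4 and 5, so the defender's minimax is 4. These differ, so the equilibrium is in mixed strategies.
Let the attacker play r1 with probability p. The defender is indifferent when −6p + 4(1−p) = 5p − 6(1−p), giving p = 10/21.
Let the defender play s1 with probability q. The attacker is indifferent when −6q + 5(1−q) = 4q − 6(1−q), giving q = 11/21.
The value is -6·(11/21) + (5)·(10/21) = -16/21.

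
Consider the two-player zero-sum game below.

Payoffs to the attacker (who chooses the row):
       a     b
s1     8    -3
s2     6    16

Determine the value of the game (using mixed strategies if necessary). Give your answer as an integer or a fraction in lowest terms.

146/21

Row minima are -3 and 6, so the attacker's maximin is 6; column maxima are 8 and 16, so the defender's minimax is 8. These differ, so the equilibrium is in mixed strategies.
Let the attacker play s1 with probability p. The defender is indifferent when 8p + 6(1−p) = −3p + 16(1−p), giving p = 10/21.
Let the defender play a with probability q. The attacker is indifferent when 8q − 3(1−q) = 6q + 16(1−q), giving q = 19/21.
The value is 8·(19/21) + (-3)·(2/21) = 146/21.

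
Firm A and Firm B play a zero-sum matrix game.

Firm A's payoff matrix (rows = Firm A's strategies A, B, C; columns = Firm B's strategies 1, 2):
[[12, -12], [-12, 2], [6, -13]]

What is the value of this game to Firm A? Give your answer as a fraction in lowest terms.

Row C is strictly dominated by row A, so Firm A never plays it.
The remaining 2×2 game on (A, B) × (1, 2) has no saddle point. Let Firm A play A with probability p; indifference gives 12p − 12(1−p) = −12p + 2(1−p), so p = 7/19.
Similarly Firm B's optimal q on 1 is 7/19, and the value is 12·(7/19) + (-12)·(12/19) = -60/19.

-60/19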